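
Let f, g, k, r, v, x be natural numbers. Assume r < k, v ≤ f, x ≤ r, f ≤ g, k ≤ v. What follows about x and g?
x < g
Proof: Because x ≤ r and r < k, x < k. Since k ≤ v, x < v. v ≤ f and f ≤ g, thus v ≤ g. Since x < v, x < g.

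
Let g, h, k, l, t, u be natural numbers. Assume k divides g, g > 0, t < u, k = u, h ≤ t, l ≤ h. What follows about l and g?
l < g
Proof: Because l ≤ h and h ≤ t, l ≤ t. Since k = u and k divides g, u divides g. Since g > 0, u ≤ g. Since t < u, t < g. Since l ≤ t, l < g.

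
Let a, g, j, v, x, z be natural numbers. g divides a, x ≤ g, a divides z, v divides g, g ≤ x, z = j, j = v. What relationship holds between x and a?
x = a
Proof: x ≤ g and g ≤ x, so x = g. z = j and j = v, therefore z = v. Since a divides z, a divides v. v divides g, so a divides g. g divides a, so g = a. Because x = g, x = a.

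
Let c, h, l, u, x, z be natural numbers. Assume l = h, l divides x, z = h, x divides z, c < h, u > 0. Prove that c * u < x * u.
Because l = h and l divides x, h divides x. z = h and x divides z, thus x divides h. Because h divides x, h = x. c < h, so c < x. Using u > 0, by multiplying by a positive, c * u < x * u.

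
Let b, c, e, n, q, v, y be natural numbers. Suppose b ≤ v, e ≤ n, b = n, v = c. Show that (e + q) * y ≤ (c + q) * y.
Because b = n and b ≤ v, n ≤ v. v = c, so n ≤ c. Since e ≤ n, e ≤ c. Then e + q ≤ c + q. By multiplying by a non-negative, (e + q) * y ≤ (c + q) * y.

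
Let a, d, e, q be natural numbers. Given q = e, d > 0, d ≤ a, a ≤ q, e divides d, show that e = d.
From e divides d and d > 0, e ≤ d. Since q = e and a ≤ q, a ≤ e. Since d ≤ a, d ≤ e. Since e ≤ d, e = d.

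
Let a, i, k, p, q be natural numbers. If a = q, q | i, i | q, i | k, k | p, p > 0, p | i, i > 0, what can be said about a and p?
a = p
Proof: Because q | i and i | q, q = i. Since a = q, a = i. i | k and k | p, hence i | p. p > 0, so i ≤ p. p | i and i > 0, therefore p ≤ i. Since i ≤ p, i = p. Because a = i, a = p.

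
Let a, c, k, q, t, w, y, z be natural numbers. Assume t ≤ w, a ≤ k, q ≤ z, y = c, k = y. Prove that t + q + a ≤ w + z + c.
Because t ≤ w and q ≤ z, t + q ≤ w + z. k = y and a ≤ k, hence a ≤ y. y = c, so a ≤ c. t + q ≤ w + z, so t + q + a ≤ w + z + c.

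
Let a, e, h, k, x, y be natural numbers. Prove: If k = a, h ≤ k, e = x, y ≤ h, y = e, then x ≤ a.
y = e and e = x, so y = x. Since y ≤ h, x ≤ h. k = a and h ≤ k, thus h ≤ a. x ≤ h, so x ≤ a.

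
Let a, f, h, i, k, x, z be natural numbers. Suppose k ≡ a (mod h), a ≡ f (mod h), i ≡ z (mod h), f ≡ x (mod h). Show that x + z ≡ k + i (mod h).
Since k ≡ a (mod h) and a ≡ f (mod h), k ≡ f (mod h). Since f ≡ x (mod h), k ≡ x (mod h). Since i ≡ z (mod h), k + i ≡ x + z (mod h). Then x + z ≡ k + i (mod h).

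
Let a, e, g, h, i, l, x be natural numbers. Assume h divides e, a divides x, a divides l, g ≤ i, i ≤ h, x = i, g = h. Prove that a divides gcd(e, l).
g = h and g ≤ i, hence h ≤ i. Since i ≤ h, i = h. Since x = i, x = h. a divides x, so a divides h. h divides e, so a divides e. Since a divides l, a divides gcd(e, l).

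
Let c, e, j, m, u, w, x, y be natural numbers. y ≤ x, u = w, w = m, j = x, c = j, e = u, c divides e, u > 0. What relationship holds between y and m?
y ≤ m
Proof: Since u = w and w = m, u = m. Since e = u and c divides e, c divides u. Since c = j, j divides u. Since u > 0, j ≤ u. Since j = x, x ≤ u. u = m, so x ≤ m. y ≤ x, so y ≤ m.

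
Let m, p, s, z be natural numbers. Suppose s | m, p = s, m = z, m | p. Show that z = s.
p = s and m | p, hence m | s. s | m, so s = m. Because m = z, s = z. Then z = s.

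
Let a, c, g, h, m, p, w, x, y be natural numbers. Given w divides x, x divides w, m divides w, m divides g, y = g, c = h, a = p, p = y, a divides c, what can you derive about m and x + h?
m divides x + h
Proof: w divides x and x divides w, so w = x. m divides w, so m divides x. From a = p and p = y, a = y. a divides c, so y divides c. Since c = h, y divides h. y = g, so g divides h. Because m divides g, m divides h. Since m divides x, m divides x + h.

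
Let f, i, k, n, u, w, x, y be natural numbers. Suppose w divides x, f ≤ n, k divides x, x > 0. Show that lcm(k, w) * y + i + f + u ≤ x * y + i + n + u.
Because k divides x and w divides x, lcm(k, w) divides x. Since x > 0, lcm(k, w) ≤ x. By multiplying by a non-negative, lcm(k, w) * y ≤ x * y. Then lcm(k, w) * y + i ≤ x * y + i. f ≤ n, so f + u ≤ n + u. Since lcm(k, w) * y + i ≤ x * y + i, lcm(k, w) * y + i + f + u ≤ x * y + i + n + u.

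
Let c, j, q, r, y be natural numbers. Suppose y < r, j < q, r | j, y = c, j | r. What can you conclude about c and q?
c < q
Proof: r | j and j | r, thus r = j. y < r, so y < j. j < q, so y < q. Since y = c, c < q.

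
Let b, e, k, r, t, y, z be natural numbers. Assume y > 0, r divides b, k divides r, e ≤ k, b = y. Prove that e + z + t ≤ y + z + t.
Because b = y and r divides b, r divides y. Since k divides r, k divides y. Since y > 0, k ≤ y. e ≤ k, so e ≤ y. Then e + z ≤ y + z. Then e + z + t ≤ y + z + t.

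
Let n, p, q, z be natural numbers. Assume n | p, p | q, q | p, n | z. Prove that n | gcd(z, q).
p | q and q | p, thus p = q. n | p, so n | q. Because n | z, n | gcd(z, q).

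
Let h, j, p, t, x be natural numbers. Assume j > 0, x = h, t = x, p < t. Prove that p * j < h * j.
t = x and x = h, so t = h. p < t, so p < h. j > 0, so p * j < h * j.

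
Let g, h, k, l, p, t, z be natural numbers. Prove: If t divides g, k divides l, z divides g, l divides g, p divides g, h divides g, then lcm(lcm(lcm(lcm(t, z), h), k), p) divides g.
t divides g and z divides g, hence lcm(t, z) divides g. Since h divides g, lcm(lcm(t, z), h) divides g. k divides l and l divides g, so k divides g. Because lcm(lcm(t, z), h) divides g, lcm(lcm(lcm(t, z), h), k) divides g. p divides g, so lcm(lcm(lcm(lcm(t, z), h), k), p) divides g.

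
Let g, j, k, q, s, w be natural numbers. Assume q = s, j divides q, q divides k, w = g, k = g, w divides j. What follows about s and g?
s = g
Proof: w = g and w divides j, therefore g divides j. Since j divides q, g divides q. k = g and q divides k, therefore q divides g. Because g divides q, g = q. Since q = s, g = s. Then s = g.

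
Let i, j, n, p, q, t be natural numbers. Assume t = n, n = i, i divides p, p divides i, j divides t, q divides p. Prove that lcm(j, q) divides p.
From t = n and n = i, t = i. From i divides p and p divides i, i = p. t = i, so t = p. j divides t, so j divides p. Since q divides p, lcm(j, q) divides p.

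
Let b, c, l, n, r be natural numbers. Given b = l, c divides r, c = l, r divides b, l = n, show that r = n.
b = l and r divides b, hence r divides l. c = l and c divides r, therefore l divides r. Since r divides l, r = l. From l = n, r = n.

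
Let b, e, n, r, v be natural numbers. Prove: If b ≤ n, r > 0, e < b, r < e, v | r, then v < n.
Because v | r and r > 0, v ≤ r. r < e, so v < e. Since e < b and b ≤ n, e < n. Since v < e, v < n.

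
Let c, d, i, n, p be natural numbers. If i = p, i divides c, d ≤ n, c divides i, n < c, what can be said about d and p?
d < p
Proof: c divides i and i divides c, therefore c = i. i = p, so c = p. d ≤ n and n < c, hence d < c. c = p, so d < p.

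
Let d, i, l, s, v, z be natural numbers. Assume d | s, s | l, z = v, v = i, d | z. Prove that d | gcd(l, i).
Since d | s and s | l, d | l. Since z = v and v = i, z = i. Since d | z, d | i. d | l, so d | gcd(l, i).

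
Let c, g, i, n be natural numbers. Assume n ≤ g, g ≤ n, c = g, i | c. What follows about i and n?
i | n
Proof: g ≤ n and n ≤ g, thus g = n. Since c = g, c = n. From i | c, i | n.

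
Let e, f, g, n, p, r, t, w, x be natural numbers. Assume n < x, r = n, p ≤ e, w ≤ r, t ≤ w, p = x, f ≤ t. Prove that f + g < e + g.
f ≤ t and t ≤ w, therefore f ≤ w. r = n and w ≤ r, thus w ≤ n. Since n < x, w < x. p = x and p ≤ e, hence x ≤ e. Since w < x, w < e. Since f ≤ w, f < e. Then f + g < e + g.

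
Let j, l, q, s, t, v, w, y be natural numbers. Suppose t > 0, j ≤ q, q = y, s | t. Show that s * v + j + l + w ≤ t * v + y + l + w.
s | t and t > 0, hence s ≤ t. Then s * v ≤ t * v. q = y and j ≤ q, thus j ≤ y. From s * v ≤ t * v, s * v + j ≤ t * v + y. Then s * v + j + l ≤ t * v + y + l. Then s * v + j + l + w ≤ t * v + y + l + w.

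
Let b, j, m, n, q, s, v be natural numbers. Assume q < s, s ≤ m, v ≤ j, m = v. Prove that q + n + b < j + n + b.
m = v and s ≤ m, thus s ≤ v. Since q < s, q < v. v ≤ j, so q < j. Then q + n < j + n. Then q + n + b < j + n + b.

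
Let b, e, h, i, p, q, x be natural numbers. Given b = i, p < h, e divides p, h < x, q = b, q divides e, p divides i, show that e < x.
Since q = b and b = i, q = i. Since q divides e, i divides e. Since p divides i, p divides e. e divides p, so p = e. p < h and h < x, hence p < x. p = e, so e < x.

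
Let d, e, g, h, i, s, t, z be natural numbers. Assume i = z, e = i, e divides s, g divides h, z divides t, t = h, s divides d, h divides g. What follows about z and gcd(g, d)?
z divides gcd(g, d)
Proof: h divides g and g divides h, hence h = g. t = h and z divides t, therefore z divides h. h = g, so z divides g. From e = i and e divides s, i divides s. Because i = z, z divides s. From s divides d, z divides d. Since z divides g, z divides gcd(g, d).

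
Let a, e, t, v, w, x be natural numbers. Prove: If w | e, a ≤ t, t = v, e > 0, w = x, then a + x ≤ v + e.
Since t = v and a ≤ t, a ≤ v. w | e and e > 0, hence w ≤ e. w = x, so x ≤ e. a ≤ v, so a + x ≤ v + e.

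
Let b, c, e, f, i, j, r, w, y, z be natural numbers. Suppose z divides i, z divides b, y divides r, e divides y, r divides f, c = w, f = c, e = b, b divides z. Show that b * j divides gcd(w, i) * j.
f = c and c = w, thus f = w. e = b and e divides y, hence b divides y. From y divides r, b divides r. Since r divides f, b divides f. f = w, so b divides w. z divides b and b divides z, therefore z = b. Because z divides i, b divides i. From b divides w, b divides gcd(w, i). Then b * j divides gcd(w, i) * j.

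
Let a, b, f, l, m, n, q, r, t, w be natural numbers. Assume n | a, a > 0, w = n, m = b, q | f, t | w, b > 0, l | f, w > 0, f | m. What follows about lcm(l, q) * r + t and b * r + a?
lcm(l, q) * r + t ≤ b * r + a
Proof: l | f and q | f, therefore lcm(l, q) | f. Because m = b and f | m, f | b. lcm(l, q) | f, so lcm(l, q) | b. Since b > 0, lcm(l, q) ≤ b. Then lcm(l, q) * r ≤ b * r. t | w and w > 0, therefore t ≤ w. w = n, so t ≤ n. Because n | a and a > 0, n ≤ a. t ≤ n, so t ≤ a. Since lcm(l, q) * r ≤ b * r, lcm(l, q) * r + t ≤ b * r + a.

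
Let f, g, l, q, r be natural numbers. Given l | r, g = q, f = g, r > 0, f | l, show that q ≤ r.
f | l and l | r, therefore f | r. r > 0, so f ≤ r. f = g, so g ≤ r. Since g = q, q ≤ r.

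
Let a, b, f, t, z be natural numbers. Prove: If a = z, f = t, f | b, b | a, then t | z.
f = t and f | b, therefore t | b. Since b | a, t | a. From a = z, t | z.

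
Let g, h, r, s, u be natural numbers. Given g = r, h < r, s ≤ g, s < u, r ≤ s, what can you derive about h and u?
h < u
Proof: g = r and s ≤ g, hence s ≤ r. Since r ≤ s, s = r. s < u, so r < u. Since h < r, h < u.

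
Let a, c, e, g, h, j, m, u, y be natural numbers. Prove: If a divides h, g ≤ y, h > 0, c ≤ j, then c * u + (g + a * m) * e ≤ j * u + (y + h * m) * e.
Since c ≤ j, by multiplying by a non-negative, c * u ≤ j * u. a divides h and h > 0, thus a ≤ h. By multiplying by a non-negative, a * m ≤ h * m. Since g ≤ y, g + a * m ≤ y + h * m. By multiplying by a non-negative, (g + a * m) * e ≤ (y + h * m) * e. Since c * u ≤ j * u, c * u + (g + a * m) * e ≤ j * u + (y + h * m) * e.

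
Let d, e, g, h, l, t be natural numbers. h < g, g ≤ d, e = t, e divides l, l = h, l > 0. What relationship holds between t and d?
t < d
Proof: Because e divides l and l > 0, e ≤ l. Since e = t, t ≤ l. Since l = h, t ≤ h. h < g and g ≤ d, thus h < d. t ≤ h, so t < d.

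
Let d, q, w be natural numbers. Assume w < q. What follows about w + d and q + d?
w + d < q + d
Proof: w < q. By adding to both sides, w + d < q + d.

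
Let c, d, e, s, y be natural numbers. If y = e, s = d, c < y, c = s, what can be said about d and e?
d < e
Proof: Since c = s and s = d, c = d. Since c < y, d < y. Because y = e, d < e.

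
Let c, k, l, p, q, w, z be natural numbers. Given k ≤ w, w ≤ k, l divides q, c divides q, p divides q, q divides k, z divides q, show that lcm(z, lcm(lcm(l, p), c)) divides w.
k ≤ w and w ≤ k, so k = w. Because l divides q and p divides q, lcm(l, p) divides q. c divides q, so lcm(lcm(l, p), c) divides q. z divides q, so lcm(z, lcm(lcm(l, p), c)) divides q. Since q divides k, lcm(z, lcm(lcm(l, p), c)) divides k. k = w, so lcm(z, lcm(lcm(l, p), c)) divides w.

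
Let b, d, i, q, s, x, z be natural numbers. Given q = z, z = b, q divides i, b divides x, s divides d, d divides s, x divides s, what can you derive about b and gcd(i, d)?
b divides gcd(i, d)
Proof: Since q = z and z = b, q = b. q divides i, so b divides i. s divides d and d divides s, so s = d. From x divides s, x divides d. Since b divides x, b divides d. Because b divides i, b divides gcd(i, d).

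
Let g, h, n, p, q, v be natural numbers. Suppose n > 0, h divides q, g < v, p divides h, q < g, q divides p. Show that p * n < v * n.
Since p divides h and h divides q, p divides q. q divides p, so q = p. q < g and g < v, so q < v. Since q = p, p < v. Because n > 0, by multiplying by a positive, p * n < v * n.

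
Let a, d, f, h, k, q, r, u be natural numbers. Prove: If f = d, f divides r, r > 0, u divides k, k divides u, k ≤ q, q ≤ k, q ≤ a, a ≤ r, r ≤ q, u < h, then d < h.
f divides r and r > 0, hence f ≤ r. Since f = d, d ≤ r. Since u divides k and k divides u, u = k. Since k ≤ q and q ≤ k, k = q. u = k, so u = q. From q ≤ a and a ≤ r, q ≤ r. Since r ≤ q, q = r. u = q, so u = r. Because u < h, r < h. d ≤ r, so d < h.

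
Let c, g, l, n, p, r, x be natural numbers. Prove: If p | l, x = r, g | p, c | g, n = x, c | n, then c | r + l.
n = x and c | n, hence c | x. Since x = r, c | r. c | g and g | p, thus c | p. Since p | l, c | l. Since c | r, c | r + l.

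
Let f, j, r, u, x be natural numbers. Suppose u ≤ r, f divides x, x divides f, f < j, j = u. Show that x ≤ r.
f divides x and x divides f, therefore f = x. Since f < j, x < j. From j = u, x < u. u ≤ r, so x < r. Then x ≤ r.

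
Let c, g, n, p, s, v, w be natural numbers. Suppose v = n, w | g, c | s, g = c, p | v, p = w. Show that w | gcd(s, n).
g = c and w | g, hence w | c. c | s, so w | s. p = w and p | v, thus w | v. v = n, so w | n. Since w | s, w | gcd(s, n).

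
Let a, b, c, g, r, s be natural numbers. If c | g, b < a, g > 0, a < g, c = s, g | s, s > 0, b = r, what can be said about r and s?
r < s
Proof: Because g | s and s > 0, g ≤ s. c | g and g > 0, thus c ≤ g. c = s, so s ≤ g. Since g ≤ s, g = s. Because b < a and a < g, b < g. Since b = r, r < g. Since g = s, r < s.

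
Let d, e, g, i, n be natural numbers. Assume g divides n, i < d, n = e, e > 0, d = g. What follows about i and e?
i < e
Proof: d = g and i < d, therefore i < g. n = e and g divides n, hence g divides e. Since e > 0, g ≤ e. Because i < g, i < e.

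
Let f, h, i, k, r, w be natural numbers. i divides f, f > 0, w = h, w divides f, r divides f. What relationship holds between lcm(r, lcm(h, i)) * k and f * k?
lcm(r, lcm(h, i)) * k ≤ f * k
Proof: w = h and w divides f, hence h divides f. i divides f, so lcm(h, i) divides f. Since r divides f, lcm(r, lcm(h, i)) divides f. Since f > 0, lcm(r, lcm(h, i)) ≤ f. By multiplying by a non-negative, lcm(r, lcm(h, i)) * k ≤ f * k.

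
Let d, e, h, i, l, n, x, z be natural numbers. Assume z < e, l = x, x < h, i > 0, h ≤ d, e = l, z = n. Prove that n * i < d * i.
e = l and l = x, therefore e = x. Since z < e, z < x. Since x < h, z < h. z = n, so n < h. h ≤ d, so n < d. Combining with i > 0, by multiplying by a positive, n * i < d * i.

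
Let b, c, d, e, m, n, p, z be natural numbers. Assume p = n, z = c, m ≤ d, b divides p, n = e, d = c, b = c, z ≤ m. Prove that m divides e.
z = c and z ≤ m, thus c ≤ m. d = c and m ≤ d, hence m ≤ c. c ≤ m, so c = m. b = c, so b = m. p = n and n = e, therefore p = e. b divides p, so b divides e. b = m, so m divides e.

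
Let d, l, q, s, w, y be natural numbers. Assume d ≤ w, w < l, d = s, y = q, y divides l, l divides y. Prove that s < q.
Because d = s and d ≤ w, s ≤ w. l divides y and y divides l, so l = y. Because w < l, w < y. Since s ≤ w, s < y. y = q, so s < q.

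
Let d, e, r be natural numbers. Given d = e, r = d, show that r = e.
r = d and d = e. By transitivity, r = e.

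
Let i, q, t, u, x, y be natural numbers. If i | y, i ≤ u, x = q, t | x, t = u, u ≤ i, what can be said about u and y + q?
u | y + q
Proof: i ≤ u and u ≤ i, thus i = u. From i | y, u | y. x = q and t | x, thus t | q. Since t = u, u | q. u | y, so u | y + q.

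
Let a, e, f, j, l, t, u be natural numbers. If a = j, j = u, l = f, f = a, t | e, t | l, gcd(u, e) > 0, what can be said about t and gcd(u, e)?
t ≤ gcd(u, e)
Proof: f = a and a = j, so f = j. From j = u, f = u. l = f and t | l, thus t | f. Since f = u, t | u. t | e, so t | gcd(u, e). gcd(u, e) > 0, so t ≤ gcd(u, e).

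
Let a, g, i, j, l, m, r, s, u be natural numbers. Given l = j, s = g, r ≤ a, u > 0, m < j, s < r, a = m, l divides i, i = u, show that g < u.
s = g and s < r, therefore g < r. r ≤ a, so g < a. Because a = m, g < m. Since i = u and l divides i, l divides u. l = j, so j divides u. Since u > 0, j ≤ u. Since m < j, m < u. Since g < m, g < u.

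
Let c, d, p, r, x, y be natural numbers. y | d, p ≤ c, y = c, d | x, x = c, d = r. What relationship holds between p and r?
p ≤ r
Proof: y = c and y | d, thus c | d. x = c and d | x, thus d | c. c | d, so c = d. Since d = r, c = r. p ≤ c, so p ≤ r.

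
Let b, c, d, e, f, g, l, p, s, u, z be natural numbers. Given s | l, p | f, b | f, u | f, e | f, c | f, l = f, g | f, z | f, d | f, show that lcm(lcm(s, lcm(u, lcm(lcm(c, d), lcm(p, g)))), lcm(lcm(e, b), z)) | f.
From l = f and s | l, s | f. c | f and d | f, thus lcm(c, d) | f. p | f and g | f, therefore lcm(p, g) | f. lcm(c, d) | f, so lcm(lcm(c, d), lcm(p, g)) | f. u | f, so lcm(u, lcm(lcm(c, d), lcm(p, g))) | f. Since s | f, lcm(s, lcm(u, lcm(lcm(c, d), lcm(p, g)))) | f. Because e | f and b | f, lcm(e, b) | f. Since z | f, lcm(lcm(e, b), z) | f. Since lcm(s, lcm(u, lcm(lcm(c, d), lcm(p, g)))) | f, lcm(lcm(s, lcm(u, lcm(lcm(c, d), lcm(p, g)))), lcm(lcm(e, b), z)) | f.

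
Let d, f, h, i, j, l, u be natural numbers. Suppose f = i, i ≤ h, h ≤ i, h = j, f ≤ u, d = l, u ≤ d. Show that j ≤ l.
i ≤ h and h ≤ i, therefore i = h. f = i, so f = h. Since h = j, f = j. d = l and u ≤ d, so u ≤ l. f ≤ u, so f ≤ l. Since f = j, j ≤ l.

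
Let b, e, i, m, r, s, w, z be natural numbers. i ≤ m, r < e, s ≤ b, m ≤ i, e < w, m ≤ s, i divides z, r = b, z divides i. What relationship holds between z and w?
z < w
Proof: m ≤ i and i ≤ m, thus m = i. Since i divides z and z divides i, i = z. Since m = i, m = z. m ≤ s and s ≤ b, therefore m ≤ b. Because m = z, z ≤ b. r = b and r < e, therefore b < e. z ≤ b, so z < e. e < w, so z < w.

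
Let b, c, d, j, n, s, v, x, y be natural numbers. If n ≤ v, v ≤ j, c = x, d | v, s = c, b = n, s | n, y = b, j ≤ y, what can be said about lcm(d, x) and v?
lcm(d, x) | v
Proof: Because s = c and c = x, s = x. Since y = b and b = n, y = n. Since v ≤ j and j ≤ y, v ≤ y. Since y = n, v ≤ n. n ≤ v, so n = v. s | n, so s | v. Since s = x, x | v. d | v, so lcm(d, x) | v.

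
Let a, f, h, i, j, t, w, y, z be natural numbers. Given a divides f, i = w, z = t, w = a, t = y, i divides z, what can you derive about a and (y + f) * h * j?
a divides (y + f) * h * j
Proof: i = w and w = a, therefore i = a. z = t and t = y, thus z = y. Since i divides z, i divides y. Since i = a, a divides y. a divides f, so a divides y + f. Then a divides (y + f) * h. Then a divides (y + f) * h * j.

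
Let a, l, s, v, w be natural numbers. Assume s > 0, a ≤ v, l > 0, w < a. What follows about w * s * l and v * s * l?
w * s * l < v * s * l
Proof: w < a and a ≤ v, thus w < v. Because s > 0, by multiplying by a positive, w * s < v * s. Since l > 0, by multiplying by a positive, w * s * l < v * s * l.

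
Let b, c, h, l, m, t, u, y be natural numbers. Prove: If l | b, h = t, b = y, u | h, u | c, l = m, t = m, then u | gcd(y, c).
h = t and t = m, therefore h = m. Since u | h, u | m. b = y and l | b, thus l | y. Since l = m, m | y. u | m, so u | y. u | c, so u | gcd(y, c).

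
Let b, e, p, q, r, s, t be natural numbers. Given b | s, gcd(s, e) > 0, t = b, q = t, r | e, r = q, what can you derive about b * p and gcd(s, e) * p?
b * p ≤ gcd(s, e) * p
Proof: r = q and q = t, hence r = t. Since t = b, r = b. r | e, so b | e. b | s, so b | gcd(s, e). Since gcd(s, e) > 0, b ≤ gcd(s, e). Then b * p ≤ gcd(s, e) * p.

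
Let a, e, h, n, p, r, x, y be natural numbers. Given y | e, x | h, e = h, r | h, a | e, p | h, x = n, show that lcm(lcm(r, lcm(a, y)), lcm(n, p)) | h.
a | e and y | e, thus lcm(a, y) | e. e = h, so lcm(a, y) | h. Since r | h, lcm(r, lcm(a, y)) | h. From x = n and x | h, n | h. Since p | h, lcm(n, p) | h. lcm(r, lcm(a, y)) | h, so lcm(lcm(r, lcm(a, y)), lcm(n, p)) | h.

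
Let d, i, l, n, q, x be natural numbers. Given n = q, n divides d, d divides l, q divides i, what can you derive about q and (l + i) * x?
q divides (l + i) * x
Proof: Since n = q and n divides d, q divides d. Since d divides l, q divides l. q divides i, so q divides l + i. Then q divides (l + i) * x.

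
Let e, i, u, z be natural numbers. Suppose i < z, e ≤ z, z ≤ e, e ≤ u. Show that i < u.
e ≤ z and z ≤ e, hence e = z. e ≤ u, so z ≤ u. i < z, so i < u.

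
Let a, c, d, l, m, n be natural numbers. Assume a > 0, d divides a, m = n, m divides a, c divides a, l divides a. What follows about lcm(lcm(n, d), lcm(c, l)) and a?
lcm(lcm(n, d), lcm(c, l)) ≤ a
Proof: Because m = n and m divides a, n divides a. d divides a, so lcm(n, d) divides a. c divides a and l divides a, so lcm(c, l) divides a. lcm(n, d) divides a, so lcm(lcm(n, d), lcm(c, l)) divides a. Because a > 0, lcm(lcm(n, d), lcm(c, l)) ≤ a.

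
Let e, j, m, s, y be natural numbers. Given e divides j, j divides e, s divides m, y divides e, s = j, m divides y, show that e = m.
Because m divides y and y divides e, m divides e. j divides e and e divides j, so j = e. s = j and s divides m, thus j divides m. Since j = e, e divides m. m divides e, so m = e. Then e = m.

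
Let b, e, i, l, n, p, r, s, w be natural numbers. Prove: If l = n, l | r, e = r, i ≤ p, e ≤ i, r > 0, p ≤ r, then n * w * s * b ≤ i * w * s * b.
e = r and e ≤ i, hence r ≤ i. i ≤ p and p ≤ r, so i ≤ r. r ≤ i, so r = i. Because l = n and l | r, n | r. r > 0, so n ≤ r. Since r = i, n ≤ i. Then n * w ≤ i * w. Then n * w * s ≤ i * w * s. Then n * w * s * b ≤ i * w * s * b.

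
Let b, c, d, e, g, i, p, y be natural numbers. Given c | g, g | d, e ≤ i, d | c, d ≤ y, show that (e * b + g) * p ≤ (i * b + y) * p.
From e ≤ i, e * b ≤ i * b. d | c and c | g, so d | g. g | d, so d = g. d ≤ y, so g ≤ y. e * b ≤ i * b, so e * b + g ≤ i * b + y. Then (e * b + g) * p ≤ (i * b + y) * p.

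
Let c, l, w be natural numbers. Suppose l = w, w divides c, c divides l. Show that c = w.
l = w and c divides l, so c divides w. Since w divides c, c = w.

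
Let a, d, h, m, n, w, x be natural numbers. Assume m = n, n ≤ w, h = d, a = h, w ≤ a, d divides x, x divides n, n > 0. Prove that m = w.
Since a = h and w ≤ a, w ≤ h. h = d, so w ≤ d. d divides x and x divides n, thus d divides n. From n > 0, d ≤ n. Because w ≤ d, w ≤ n. Since n ≤ w, n = w. Since m = n, m = w.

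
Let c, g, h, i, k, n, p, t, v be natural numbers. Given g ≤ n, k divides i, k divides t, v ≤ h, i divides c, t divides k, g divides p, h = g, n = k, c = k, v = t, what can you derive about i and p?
i divides p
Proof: Since n = k and g ≤ n, g ≤ k. t divides k and k divides t, therefore t = k. v = t, so v = k. h = g and v ≤ h, hence v ≤ g. Since v = k, k ≤ g. From g ≤ k, g = k. c = k and i divides c, therefore i divides k. k divides i, so k = i. Because g = k, g = i. g divides p, so i divides p.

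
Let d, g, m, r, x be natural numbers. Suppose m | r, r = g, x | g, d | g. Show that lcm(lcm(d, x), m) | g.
Because d | g and x | g, lcm(d, x) | g. r = g and m | r, hence m | g. lcm(d, x) | g, so lcm(lcm(d, x), m) | g.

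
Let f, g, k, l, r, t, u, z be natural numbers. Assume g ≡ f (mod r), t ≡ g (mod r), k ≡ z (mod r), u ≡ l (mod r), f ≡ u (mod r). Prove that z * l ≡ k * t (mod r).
t ≡ g (mod r) and g ≡ f (mod r), therefore t ≡ f (mod r). f ≡ u (mod r), so t ≡ u (mod r). Since u ≡ l (mod r), t ≡ l (mod r). Using k ≡ z (mod r), by multiplying congruences, k * t ≡ z * l (mod r). Then z * l ≡ k * t (mod r).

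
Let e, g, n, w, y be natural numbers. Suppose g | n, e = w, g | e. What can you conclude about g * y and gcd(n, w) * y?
g * y | gcd(n, w) * y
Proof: e = w and g | e, thus g | w. g | n, so g | gcd(n, w). Then g * y | gcd(n, w) * y.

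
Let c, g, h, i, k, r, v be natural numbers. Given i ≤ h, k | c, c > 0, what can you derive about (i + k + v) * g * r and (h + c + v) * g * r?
(i + k + v) * g * r ≤ (h + c + v) * g * r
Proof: k | c and c > 0, hence k ≤ c. i ≤ h, so i + k ≤ h + c. Then i + k + v ≤ h + c + v. Then (i + k + v) * g ≤ (h + c + v) * g. Then (i + k + v) * g * r ≤ (h + c + v) * g * r.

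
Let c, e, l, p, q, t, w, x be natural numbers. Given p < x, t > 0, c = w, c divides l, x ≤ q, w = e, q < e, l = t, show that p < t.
Because p < x and x ≤ q, p < q. Since q < e, p < e. l = t and c divides l, so c divides t. Since c = w, w divides t. w = e, so e divides t. t > 0, so e ≤ t. Since p < e, p < t.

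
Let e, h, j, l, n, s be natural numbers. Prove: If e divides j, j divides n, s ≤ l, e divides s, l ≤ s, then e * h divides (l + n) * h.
s ≤ l and l ≤ s, therefore s = l. e divides s, so e divides l. e divides j and j divides n, hence e divides n. e divides l, so e divides l + n. Then e * h divides (l + n) * h.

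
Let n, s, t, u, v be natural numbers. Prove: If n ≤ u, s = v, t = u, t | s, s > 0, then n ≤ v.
t = u and t | s, hence u | s. Since s > 0, u ≤ s. Since s = v, u ≤ v. n ≤ u, so n ≤ v.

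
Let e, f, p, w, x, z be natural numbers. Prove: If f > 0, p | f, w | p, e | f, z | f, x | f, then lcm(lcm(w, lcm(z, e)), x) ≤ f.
w | p and p | f, hence w | f. z | f and e | f, so lcm(z, e) | f. w | f, so lcm(w, lcm(z, e)) | f. x | f, so lcm(lcm(w, lcm(z, e)), x) | f. f > 0, so lcm(lcm(w, lcm(z, e)), x) ≤ f.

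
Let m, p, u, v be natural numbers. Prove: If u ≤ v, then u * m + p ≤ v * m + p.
u ≤ v, therefore u * m ≤ v * m. Then u * m + p ≤ v * m + p.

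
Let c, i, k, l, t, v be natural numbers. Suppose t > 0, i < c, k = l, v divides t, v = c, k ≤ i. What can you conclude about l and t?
l < t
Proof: k = l and k ≤ i, thus l ≤ i. v = c and v divides t, hence c divides t. t > 0, so c ≤ t. i < c, so i < t. From l ≤ i, l < t.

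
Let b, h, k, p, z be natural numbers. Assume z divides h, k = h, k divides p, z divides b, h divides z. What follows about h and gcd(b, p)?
h divides gcd(b, p)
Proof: z divides h and h divides z, so z = h. Since z divides b, h divides b. k = h and k divides p, hence h divides p. Since h divides b, h divides gcd(b, p).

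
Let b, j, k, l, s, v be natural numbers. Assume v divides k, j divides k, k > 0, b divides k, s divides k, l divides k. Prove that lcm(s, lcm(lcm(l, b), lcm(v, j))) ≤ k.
l divides k and b divides k, therefore lcm(l, b) divides k. Since v divides k and j divides k, lcm(v, j) divides k. lcm(l, b) divides k, so lcm(lcm(l, b), lcm(v, j)) divides k. From s divides k, lcm(s, lcm(lcm(l, b), lcm(v, j))) divides k. k > 0, so lcm(s, lcm(lcm(l, b), lcm(v, j))) ≤ k.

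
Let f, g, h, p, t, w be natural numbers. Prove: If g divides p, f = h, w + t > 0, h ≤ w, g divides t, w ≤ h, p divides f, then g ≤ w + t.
Since h ≤ w and w ≤ h, h = w. Since f = h, f = w. Because g divides p and p divides f, g divides f. f = w, so g divides w. g divides t, so g divides w + t. w + t > 0, so g ≤ w + t.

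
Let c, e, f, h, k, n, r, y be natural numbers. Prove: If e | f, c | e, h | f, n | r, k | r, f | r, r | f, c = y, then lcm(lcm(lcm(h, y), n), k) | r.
f | r and r | f, thus f = r. c = y and c | e, so y | e. Since e | f, y | f. h | f, so lcm(h, y) | f. Since f = r, lcm(h, y) | r. From n | r, lcm(lcm(h, y), n) | r. k | r, so lcm(lcm(lcm(h, y), n), k) | r.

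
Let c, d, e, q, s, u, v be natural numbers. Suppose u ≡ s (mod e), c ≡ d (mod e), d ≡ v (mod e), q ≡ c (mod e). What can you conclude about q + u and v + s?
q + u ≡ v + s (mod e)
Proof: Because q ≡ c (mod e) and c ≡ d (mod e), q ≡ d (mod e). Since d ≡ v (mod e), q ≡ v (mod e). From u ≡ s (mod e), by adding congruences, q + u ≡ v + s (mod e).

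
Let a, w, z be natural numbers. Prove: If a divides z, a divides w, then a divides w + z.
Because a divides w and a divides z, by divisibility of sums, a divides w + z.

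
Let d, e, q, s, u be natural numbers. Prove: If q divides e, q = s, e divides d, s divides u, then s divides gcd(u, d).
q = s and q divides e, thus s divides e. Since e divides d, s divides d. Since s divides u, s divides gcd(u, d).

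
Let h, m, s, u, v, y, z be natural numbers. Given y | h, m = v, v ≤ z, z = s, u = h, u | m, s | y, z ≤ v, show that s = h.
Because s | y and y | h, s | h. Because v ≤ z and z ≤ v, v = z. Since m = v, m = z. u | m, so u | z. Since u = h, h | z. z = s, so h | s. s | h, so s = h.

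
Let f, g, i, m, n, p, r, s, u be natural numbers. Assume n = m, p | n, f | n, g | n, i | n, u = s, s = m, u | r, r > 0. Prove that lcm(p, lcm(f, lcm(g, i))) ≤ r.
g | n and i | n, so lcm(g, i) | n. Since f | n, lcm(f, lcm(g, i)) | n. Since p | n, lcm(p, lcm(f, lcm(g, i))) | n. Because n = m, lcm(p, lcm(f, lcm(g, i))) | m. From u = s and s = m, u = m. Since u | r, m | r. lcm(p, lcm(f, lcm(g, i))) | m, so lcm(p, lcm(f, lcm(g, i))) | r. Because r > 0, lcm(p, lcm(f, lcm(g, i))) ≤ r.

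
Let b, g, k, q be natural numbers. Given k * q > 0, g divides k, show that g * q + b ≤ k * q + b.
g divides k, therefore g * q divides k * q. Since k * q > 0, g * q ≤ k * q. Then g * q + b ≤ k * q + b.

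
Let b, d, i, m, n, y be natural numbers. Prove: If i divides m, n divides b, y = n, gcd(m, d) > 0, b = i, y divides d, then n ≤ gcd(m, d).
Because b = i and n divides b, n divides i. Because i divides m, n divides m. y = n and y divides d, therefore n divides d. Since n divides m, n divides gcd(m, d). From gcd(m, d) > 0, n ≤ gcd(m, d).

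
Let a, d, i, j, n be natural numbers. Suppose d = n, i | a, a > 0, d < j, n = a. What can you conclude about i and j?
i < j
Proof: i | a and a > 0, so i ≤ a. d = n and n = a, so d = a. Since d < j, a < j. i ≤ a, so i < j.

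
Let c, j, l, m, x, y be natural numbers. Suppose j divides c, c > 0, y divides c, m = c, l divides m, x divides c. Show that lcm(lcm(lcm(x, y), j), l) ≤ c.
x divides c and y divides c, hence lcm(x, y) divides c. j divides c, so lcm(lcm(x, y), j) divides c. Since m = c and l divides m, l divides c. Because lcm(lcm(x, y), j) divides c, lcm(lcm(lcm(x, y), j), l) divides c. Since c > 0, lcm(lcm(lcm(x, y), j), l) ≤ c.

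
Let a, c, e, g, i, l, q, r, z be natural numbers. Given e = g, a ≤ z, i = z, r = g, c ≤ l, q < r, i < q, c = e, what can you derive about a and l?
a < l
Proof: i = z and i < q, therefore z < q. a ≤ z, so a < q. r = g and q < r, hence q < g. a < q, so a < g. From c = e and e = g, c = g. From c ≤ l, g ≤ l. a < g, so a < l.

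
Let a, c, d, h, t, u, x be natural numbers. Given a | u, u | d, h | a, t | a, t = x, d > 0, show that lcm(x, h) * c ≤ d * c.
From t = x and t | a, x | a. h | a, so lcm(x, h) | a. a | u, so lcm(x, h) | u. u | d, so lcm(x, h) | d. Since d > 0, lcm(x, h) ≤ d. Then lcm(x, h) * c ≤ d * c.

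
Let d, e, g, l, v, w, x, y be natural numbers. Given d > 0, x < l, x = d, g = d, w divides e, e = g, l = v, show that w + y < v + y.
e = g and g = d, hence e = d. w divides e, so w divides d. Since d > 0, w ≤ d. x = d and x < l, therefore d < l. Since l = v, d < v. w ≤ d, so w < v. Then w + y < v + y.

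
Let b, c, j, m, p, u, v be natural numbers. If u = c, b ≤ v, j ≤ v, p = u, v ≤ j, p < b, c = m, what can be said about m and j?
m < j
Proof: v ≤ j and j ≤ v, thus v = j. From p = u and u = c, p = c. p < b and b ≤ v, so p < v. p = c, so c < v. v = j, so c < j. c = m, so m < j.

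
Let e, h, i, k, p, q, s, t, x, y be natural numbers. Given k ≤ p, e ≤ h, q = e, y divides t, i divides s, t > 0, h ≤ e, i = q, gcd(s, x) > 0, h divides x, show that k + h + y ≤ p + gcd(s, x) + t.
e ≤ h and h ≤ e, thus e = h. i = q and q = e, so i = e. From i divides s, e divides s. e = h, so h divides s. h divides x, so h divides gcd(s, x). gcd(s, x) > 0, so h ≤ gcd(s, x). y divides t and t > 0, thus y ≤ t. h ≤ gcd(s, x), so h + y ≤ gcd(s, x) + t. k ≤ p, so k + h + y ≤ p + gcd(s, x) + t.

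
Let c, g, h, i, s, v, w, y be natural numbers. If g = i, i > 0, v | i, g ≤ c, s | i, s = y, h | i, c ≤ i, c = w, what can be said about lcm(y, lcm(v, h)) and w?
lcm(y, lcm(v, h)) ≤ w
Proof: g = i and g ≤ c, hence i ≤ c. c ≤ i, so i = c. c = w, so i = w. s = y and s | i, so y | i. Since v | i and h | i, lcm(v, h) | i. Since y | i, lcm(y, lcm(v, h)) | i. i > 0, so lcm(y, lcm(v, h)) ≤ i. Since i = w, lcm(y, lcm(v, h)) ≤ w.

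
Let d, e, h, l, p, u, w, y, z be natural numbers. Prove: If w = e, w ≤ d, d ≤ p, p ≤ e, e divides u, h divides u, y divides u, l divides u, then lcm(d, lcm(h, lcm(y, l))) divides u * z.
w = e and w ≤ d, thus e ≤ d. d ≤ p and p ≤ e, therefore d ≤ e. e ≤ d, so e = d. e divides u, so d divides u. Since y divides u and l divides u, lcm(y, l) divides u. Since h divides u, lcm(h, lcm(y, l)) divides u. d divides u, so lcm(d, lcm(h, lcm(y, l))) divides u. Then lcm(d, lcm(h, lcm(y, l))) divides u * z.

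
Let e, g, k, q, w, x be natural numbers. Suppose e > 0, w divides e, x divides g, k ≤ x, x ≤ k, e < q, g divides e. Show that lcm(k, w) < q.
x ≤ k and k ≤ x, so x = k. x divides g and g divides e, therefore x divides e. x = k, so k divides e. w divides e, so lcm(k, w) divides e. Because e > 0, lcm(k, w) ≤ e. e < q, so lcm(k, w) < q.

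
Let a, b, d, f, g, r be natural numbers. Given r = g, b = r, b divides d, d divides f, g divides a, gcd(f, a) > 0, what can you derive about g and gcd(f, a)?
g ≤ gcd(f, a)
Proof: Because b = r and b divides d, r divides d. Since r = g, g divides d. d divides f, so g divides f. Since g divides a, g divides gcd(f, a). gcd(f, a) > 0, so g ≤ gcd(f, a).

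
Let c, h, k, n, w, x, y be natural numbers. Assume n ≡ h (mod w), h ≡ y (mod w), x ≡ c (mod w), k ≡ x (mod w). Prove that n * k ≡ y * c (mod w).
n ≡ h (mod w) and h ≡ y (mod w), therefore n ≡ y (mod w). Since k ≡ x (mod w) and x ≡ c (mod w), k ≡ c (mod w). n ≡ y (mod w), so n * k ≡ y * c (mod w).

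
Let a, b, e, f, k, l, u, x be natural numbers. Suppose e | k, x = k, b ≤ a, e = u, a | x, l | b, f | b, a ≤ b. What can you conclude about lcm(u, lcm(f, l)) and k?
lcm(u, lcm(f, l)) | k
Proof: Because e = u and e | k, u | k. f | b and l | b, so lcm(f, l) | b. a ≤ b and b ≤ a, so a = b. x = k and a | x, hence a | k. From a = b, b | k. Since lcm(f, l) | b, lcm(f, l) | k. From u | k, lcm(u, lcm(f, l)) | k.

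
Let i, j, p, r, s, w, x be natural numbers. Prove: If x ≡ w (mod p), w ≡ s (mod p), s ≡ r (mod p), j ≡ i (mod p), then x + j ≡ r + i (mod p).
From x ≡ w (mod p) and w ≡ s (mod p), x ≡ s (mod p). s ≡ r (mod p), so x ≡ r (mod p). Because j ≡ i (mod p), x + j ≡ r + i (mod p).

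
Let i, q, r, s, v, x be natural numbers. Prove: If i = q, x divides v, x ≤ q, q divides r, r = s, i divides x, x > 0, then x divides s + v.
i divides x and x > 0, thus i ≤ x. i = q, so q ≤ x. Since x ≤ q, q = x. r = s and q divides r, so q divides s. q = x, so x divides s. x divides v, so x divides s + v.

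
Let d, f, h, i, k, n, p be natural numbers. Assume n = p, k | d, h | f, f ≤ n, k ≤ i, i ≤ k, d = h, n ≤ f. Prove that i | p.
Because k ≤ i and i ≤ k, k = i. d = h and k | d, thus k | h. From f ≤ n and n ≤ f, f = n. Since n = p, f = p. h | f, so h | p. k | h, so k | p. k = i, so i | p.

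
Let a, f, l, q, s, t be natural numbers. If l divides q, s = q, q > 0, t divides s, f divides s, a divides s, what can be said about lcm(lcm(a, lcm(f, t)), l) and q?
lcm(lcm(a, lcm(f, t)), l) ≤ q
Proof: Since f divides s and t divides s, lcm(f, t) divides s. Since a divides s, lcm(a, lcm(f, t)) divides s. Since s = q, lcm(a, lcm(f, t)) divides q. Since l divides q, lcm(lcm(a, lcm(f, t)), l) divides q. Since q > 0, lcm(lcm(a, lcm(f, t)), l) ≤ q.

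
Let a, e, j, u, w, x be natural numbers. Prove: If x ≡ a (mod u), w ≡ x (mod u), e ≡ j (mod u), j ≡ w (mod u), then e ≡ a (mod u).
e ≡ j (mod u) and j ≡ w (mod u), therefore e ≡ w (mod u). From w ≡ x (mod u), e ≡ x (mod u). Since x ≡ a (mod u), e ≡ a (mod u).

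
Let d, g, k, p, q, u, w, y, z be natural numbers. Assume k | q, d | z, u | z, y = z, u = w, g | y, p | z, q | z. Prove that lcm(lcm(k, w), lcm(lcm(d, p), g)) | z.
k | q and q | z, therefore k | z. From u = w and u | z, w | z. k | z, so lcm(k, w) | z. From d | z and p | z, lcm(d, p) | z. y = z and g | y, thus g | z. Since lcm(d, p) | z, lcm(lcm(d, p), g) | z. lcm(k, w) | z, so lcm(lcm(k, w), lcm(lcm(d, p), g)) | z.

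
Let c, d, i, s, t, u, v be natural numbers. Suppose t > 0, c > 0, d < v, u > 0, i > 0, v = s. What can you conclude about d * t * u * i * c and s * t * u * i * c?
d * t * u * i * c < s * t * u * i * c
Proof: Since v = s and d < v, d < s. Since t > 0, d * t < s * t. Since u > 0, d * t * u < s * t * u. Since i > 0, d * t * u * i < s * t * u * i. Since c > 0, d * t * u * i * c < s * t * u * i * c.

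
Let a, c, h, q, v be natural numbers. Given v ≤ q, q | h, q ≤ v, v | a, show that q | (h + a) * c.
v ≤ q and q ≤ v, thus v = q. From v | a, q | a. Since q | h, q | h + a. Then q | (h + a) * c.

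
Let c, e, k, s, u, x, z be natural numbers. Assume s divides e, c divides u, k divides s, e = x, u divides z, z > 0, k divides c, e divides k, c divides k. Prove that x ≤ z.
k divides s and s divides e, so k divides e. Since e divides k, k = e. e = x, so k = x. Because c divides k and k divides c, c = k. Since c divides u, k divides u. From u divides z, k divides z. Since z > 0, k ≤ z. Since k = x, x ≤ z.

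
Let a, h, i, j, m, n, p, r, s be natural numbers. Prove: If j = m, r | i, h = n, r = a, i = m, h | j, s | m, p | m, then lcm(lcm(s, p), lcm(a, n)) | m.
s | m and p | m, so lcm(s, p) | m. From i = m and r | i, r | m. Since r = a, a | m. Since j = m and h | j, h | m. Since h = n, n | m. Since a | m, lcm(a, n) | m. Because lcm(s, p) | m, lcm(lcm(s, p), lcm(a, n)) | m.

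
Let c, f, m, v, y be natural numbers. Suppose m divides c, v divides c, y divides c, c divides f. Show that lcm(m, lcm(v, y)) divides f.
v divides c and y divides c, hence lcm(v, y) divides c. Since m divides c, lcm(m, lcm(v, y)) divides c. Since c divides f, lcm(m, lcm(v, y)) divides f.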